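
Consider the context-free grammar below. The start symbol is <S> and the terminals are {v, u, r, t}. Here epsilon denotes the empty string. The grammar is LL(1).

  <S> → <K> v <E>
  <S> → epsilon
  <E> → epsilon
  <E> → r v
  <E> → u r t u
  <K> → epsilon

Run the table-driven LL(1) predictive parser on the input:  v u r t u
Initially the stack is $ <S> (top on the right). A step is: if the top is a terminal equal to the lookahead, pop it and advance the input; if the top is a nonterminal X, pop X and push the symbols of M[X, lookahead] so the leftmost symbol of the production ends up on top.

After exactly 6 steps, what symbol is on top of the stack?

step 1: stack=$ <S>  input=v u r t u $  — expand <S> → <K> v <E>
step 2: stack=$ <E> v <K>  input=v u r t u $  — expand <K> → epsilon
step 3: stack=$ <E> v  input=v u r t u $  — match v
step 4: stack=$ <E>  input=u r t u $  — expand <E> → u r t u
step 5: stack=$ u t r u  input=u r t u $  — match u
step 6: stack=$ u t r  input=r t u $  — match r
Stack after step 6: $ u t (top = t).

t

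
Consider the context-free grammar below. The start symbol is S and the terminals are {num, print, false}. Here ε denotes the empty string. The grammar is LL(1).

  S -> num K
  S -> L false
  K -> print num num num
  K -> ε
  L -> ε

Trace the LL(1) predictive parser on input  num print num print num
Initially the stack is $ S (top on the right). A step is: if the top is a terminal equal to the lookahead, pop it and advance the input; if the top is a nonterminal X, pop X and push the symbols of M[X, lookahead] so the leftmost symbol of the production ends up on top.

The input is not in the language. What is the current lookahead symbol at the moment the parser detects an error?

print

     Stack                Input                      Action
  1  $ S                  num print num print num $  expand S -> num K
  2  $ K num              num print num print num $  match num
  3  $ K                  print num print num $      expand K -> print num num num
  4  $ num num num print  print num print num $      match print
  5  $ num num num        num print num $            match num
  6  $ num num            print num $                error: top is terminal num but lookahead is print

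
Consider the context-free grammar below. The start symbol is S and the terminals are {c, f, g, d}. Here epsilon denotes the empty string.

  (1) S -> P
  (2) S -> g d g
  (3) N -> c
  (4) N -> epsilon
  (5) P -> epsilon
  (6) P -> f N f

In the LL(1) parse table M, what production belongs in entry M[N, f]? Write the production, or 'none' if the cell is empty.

FIRST(N): from N->c we get {c}; from N->epsilon we get {epsilon}. So FIRST(N) = {epsilon, c}.
FIRST(P): from P->epsilon we get {epsilon}; from P->f N f we get {f}. So FIRST(P) = {epsilon, f}.
FIRST(S): from S->P we get {epsilon, f}; from S->g d g we get {g}. So FIRST(S) = {epsilon, f, g}.
FOLLOW(S) includes $ since S is the start symbol.
FOLLOW(N): in P->f N f, N is followed by f with FIRST {f}. Thus FOLLOW(N) = {f}.
For N -> c: FIRST(c) = {c}, so it goes in M[N, t] for t ∈ {c}.
For N -> epsilon: FIRST(epsilon) = {epsilon}, so it goes in M[N, t] for t ∈ {}; since epsilon ∈ FIRST, also for every t ∈ FOLLOW(N) = {f}.

N -> epsilon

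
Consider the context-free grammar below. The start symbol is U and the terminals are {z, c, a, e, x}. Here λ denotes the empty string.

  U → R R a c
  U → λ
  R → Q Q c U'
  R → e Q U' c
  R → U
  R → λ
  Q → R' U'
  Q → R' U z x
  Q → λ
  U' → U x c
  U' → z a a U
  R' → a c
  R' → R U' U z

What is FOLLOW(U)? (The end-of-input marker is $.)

{$, a, c, e, x, z}

FIRST(U) = {λ, a, c, e, x, z}  (via R R a c)
FIRST(U') = {a, c, e, x, z}  (via U x c)
FIRST(R) = {λ, a, c, e, x, z}  (via Q Q c U', U)
FIRST(R') = {a, c, e, x, z}  (via R U' U z)
FIRST(Q) = {λ, a, c, e, x, z}  (via R' U', R' U z x)
FOLLOW(U) includes $ since U is the start symbol.
FOLLOW(R): in U→R R a c (occurrence 1), R is followed by R a c with FIRST {a, c, e, x, z}; in U→R R a c (occurrence 2), R is followed by a c with FIRST {a}; in R'→R U' U z, R is followed by U' U z with FIRST {a, c, e, x, z}. Thus FOLLOW(R) = {a, c, e, x, z}.
FOLLOW(Q): in R→Q Q c U' (occurrence 1), Q is followed by Q c U' with FIRST {a, c, e, x, z}; in R→Q Q c U' (occurrence 2), Q is followed by c U' with FIRST {c}; in R→e Q U' c, Q is followed by U' c with FIRST {a, c, e, x, z}. Thus FOLLOW(Q) = {a, c, e, x, z}.
FOLLOW(U'): in R→Q Q c U', the suffix after U' is empty, so FOLLOW(U') ⊇ FOLLOW(R) = {a, c, e, x, z}; in R→e Q U' c, U' is followed by c with FIRST {c}; in Q→R' U', the suffix after U' is empty, so FOLLOW(U') ⊇ FOLLOW(Q) = {a, c, e, x, z}; in R'→R U' U z, U' is followed by U z with FIRST {a, c, e, x, z}. Thus FOLLOW(U') = {a, c, e, x, z}.
FOLLOW(U): in R→U, the suffix after U is empty, so FOLLOW(U) ⊇ FOLLOW(R) = {a, c, e, x, z}; in Q→R' U z x, U is followed by z x with FIRST {z}; in U'→U x c, U is followed by x c with FIRST {x}; in U'→z a a U, the suffix after U is empty, so FOLLOW(U) ⊇ FOLLOW(U') = {a, c, e, x, z}; in R'→R U' U z, U is followed by z with FIRST {z}. Thus FOLLOW(U) = {$, a, c, e, x, z}.
FOLLOW(R'): in Q→R' U', R' is followed by U' with FIRST {a, c, e, x, z}; in Q→R' U z x, R' is followed by U z x with FIRST {a, c, e, x, z}. Thus FOLLOW(R') = {a, c, e, x, z}.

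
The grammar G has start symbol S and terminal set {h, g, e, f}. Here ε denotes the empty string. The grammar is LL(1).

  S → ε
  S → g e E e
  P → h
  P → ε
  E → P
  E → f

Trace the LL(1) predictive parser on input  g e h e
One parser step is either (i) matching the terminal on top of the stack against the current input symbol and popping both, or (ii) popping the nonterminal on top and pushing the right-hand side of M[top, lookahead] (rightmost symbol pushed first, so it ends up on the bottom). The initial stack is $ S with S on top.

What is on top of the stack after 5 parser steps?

step 1: stack=$ S  input=g e h e $  — expand S → g e E e
step 2: stack=$ e E e g  input=g e h e $  — match g
step 3: stack=$ e E e  input=e h e $  — match e
step 4: stack=$ e E  input=h e $  — expand E → P
step 5: stack=$ e P  input=h e $  — expand P → h
Stack after step 5: $ e h (top = h).

h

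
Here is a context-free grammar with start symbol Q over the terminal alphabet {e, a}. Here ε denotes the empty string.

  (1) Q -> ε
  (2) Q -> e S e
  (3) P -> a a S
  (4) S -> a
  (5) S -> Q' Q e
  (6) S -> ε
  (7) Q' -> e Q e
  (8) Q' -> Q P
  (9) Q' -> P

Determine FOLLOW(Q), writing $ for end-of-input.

{$, a, e}

FIRST(Q) = {ε, e}
FIRST(P) = {a}
FIRST(Q') = {a, e}  (via Q P, P)
FIRST(S) = {ε, a, e}  (via Q' Q e)
FOLLOW(Q) includes $ since Q is the start symbol.
FOLLOW(Q): in S->Q' Q e, Q is followed by e with FIRST {e}; in Q'->e Q e, Q is followed by e with FIRST {e}; in Q'->Q P, Q is followed by P with FIRST {a}. Thus FOLLOW(Q) = {$, a, e}.
FOLLOW(Q'): in S->Q' Q e, Q' is followed by Q e with FIRST {e}. Thus FOLLOW(Q') = {e}.
FOLLOW(P): in Q'->Q P, the suffix after P is empty, so FOLLOW(P) ⊇ FOLLOW(Q') = {e}; in Q'->P, the suffix after P is empty, so FOLLOW(P) ⊇ FOLLOW(Q') = {e}. Thus FOLLOW(P) = {e}.
FOLLOW(S): in Q->e S e, S is followed by e with FIRST {e}; in P->a a S, the suffix after S is empty, so FOLLOW(S) ⊇ FOLLOW(P) = {e}. Thus FOLLOW(S) = {e}.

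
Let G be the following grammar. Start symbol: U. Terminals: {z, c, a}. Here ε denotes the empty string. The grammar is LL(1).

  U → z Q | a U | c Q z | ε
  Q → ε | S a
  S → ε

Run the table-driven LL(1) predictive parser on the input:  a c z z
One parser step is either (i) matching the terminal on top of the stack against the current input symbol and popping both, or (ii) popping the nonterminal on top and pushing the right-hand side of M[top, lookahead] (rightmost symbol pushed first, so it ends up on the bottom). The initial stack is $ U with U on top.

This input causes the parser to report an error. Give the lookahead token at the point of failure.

step 1: stack=$ U  input=a c z z $  — expand U → a U
step 2: stack=$ U a  input=a c z z $  — match a
step 3: stack=$ U  input=c z z $  — expand U → c Q z
step 4: stack=$ z Q c  input=c z z $  — match c
step 5: stack=$ z Q  input=z z $  — expand Q → ε
step 6: stack=$ z  input=z z $  — match z
step 7: stack=$  input=z $  — error: stack empty but input remains

z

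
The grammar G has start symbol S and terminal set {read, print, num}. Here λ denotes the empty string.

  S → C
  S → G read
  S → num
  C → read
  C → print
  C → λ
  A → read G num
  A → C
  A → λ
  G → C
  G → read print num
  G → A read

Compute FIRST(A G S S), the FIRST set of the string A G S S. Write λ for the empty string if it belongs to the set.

FIRST(C): from C→read we get {read}; from C→print we get {print}; from C→λ we get {λ}. So FIRST(C) = {λ, print, read}.
FIRST(A): from A→read G num we get {read}; from A→C we get {λ, print, read}; from A→λ we get {λ}. So FIRST(A) = {λ, print, read}.
FIRST(G): from G→C we get {λ, print, read}; from G→read print num we get {read}; from G→A read we get {print, read}. So FIRST(G) = {λ, print, read}.
FIRST(S): from S→C we get {λ, print, read}; from S→G read we get {print, read}; from S→num we get {num}. So FIRST(S) = {λ, num, print, read}.
FIRST(A G S S): take FIRST of each symbol in turn, carrying on past any symbol whose FIRST contains λ; result {λ, num, print, read}.

{λ, num, print, read}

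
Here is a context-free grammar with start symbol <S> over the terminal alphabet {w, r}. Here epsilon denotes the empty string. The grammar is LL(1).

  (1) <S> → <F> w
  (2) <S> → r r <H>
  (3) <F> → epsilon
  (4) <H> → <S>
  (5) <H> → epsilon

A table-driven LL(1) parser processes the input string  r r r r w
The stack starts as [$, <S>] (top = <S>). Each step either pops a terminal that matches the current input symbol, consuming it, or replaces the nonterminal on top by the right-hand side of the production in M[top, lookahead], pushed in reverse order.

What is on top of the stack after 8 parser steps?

<S>

     Stack      Input        Action
  1  $ <S>      r r r r w $  expand <S> → r r <H>
  2  $ <H> r r  r r r r w $  match r
  3  $ <H> r    r r r w $    match r
  4  $ <H>      r r w $      expand <H> → <S>
  5  $ <S>      r r w $      expand <S> → r r <H>
  6  $ <H> r r  r r w $      match r
  7  $ <H> r    r w $        match r
  8  $ <H>      w $          expand <H> → <S>
Stack after step 8: $ <S> (top = <S>).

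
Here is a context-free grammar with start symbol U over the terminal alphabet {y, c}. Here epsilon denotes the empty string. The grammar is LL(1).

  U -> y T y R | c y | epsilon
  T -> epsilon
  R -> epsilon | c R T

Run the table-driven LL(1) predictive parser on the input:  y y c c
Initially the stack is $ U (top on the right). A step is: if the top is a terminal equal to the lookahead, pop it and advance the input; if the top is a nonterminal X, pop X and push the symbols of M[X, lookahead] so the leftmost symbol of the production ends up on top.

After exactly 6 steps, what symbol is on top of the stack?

step 1: stack=$ U  input=y y c c $  — expand U -> y T y R
step 2: stack=$ R y T y  input=y y c c $  — match y
step 3: stack=$ R y T  input=y c c $  — expand T -> epsilon
step 4: stack=$ R y  input=y c c $  — match y
step 5: stack=$ R  input=c c $  — expand R -> c R T
step 6: stack=$ T R c  input=c c $  — match c
Stack after step 6: $ T R (top = R).

R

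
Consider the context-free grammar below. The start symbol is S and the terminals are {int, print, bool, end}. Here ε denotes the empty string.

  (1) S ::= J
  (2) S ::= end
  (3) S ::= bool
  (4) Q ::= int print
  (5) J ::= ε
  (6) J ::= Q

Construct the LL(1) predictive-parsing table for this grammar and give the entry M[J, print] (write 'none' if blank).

none

FIRST(Q) = {int}
FIRST(J) = {ε, int}  (via Q)
FIRST(S) = {ε, bool, end, int}  (via J)
FOLLOW(S) includes $ since S is the start symbol.
FOLLOW(S): S appears on no right-hand side. Thus FOLLOW(S) = {$}.
FOLLOW(J): in S::=J, the suffix after J is empty, so FOLLOW(J) ⊇ FOLLOW(S) = {$}. Thus FOLLOW(J) = {$}.
For J ::= ε: FIRST(ε) = {ε}, so it goes in M[J, t] for t ∈ {}; since ε ∈ FIRST, also for every t ∈ FOLLOW(J) = {$}.
For J ::= Q: FIRST(Q) = {int}, so it goes in M[J, t] for t ∈ {int}.
None of these place a production in M[J, print].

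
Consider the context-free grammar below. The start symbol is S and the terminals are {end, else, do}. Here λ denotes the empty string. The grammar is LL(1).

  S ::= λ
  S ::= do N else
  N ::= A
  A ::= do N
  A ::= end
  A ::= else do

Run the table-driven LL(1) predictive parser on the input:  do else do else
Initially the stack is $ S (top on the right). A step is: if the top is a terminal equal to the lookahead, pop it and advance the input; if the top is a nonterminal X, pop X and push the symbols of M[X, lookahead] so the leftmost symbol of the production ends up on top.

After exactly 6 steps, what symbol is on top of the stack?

else

     Stack           Input              Action
  1  $ S             do else do else $  expand S ::= do N else
  2  $ else N do     do else do else $  match do
  3  $ else N        else do else $     expand N ::= A
  4  $ else A        else do else $     expand A ::= else do
  5  $ else do else  else do else $     match else
  6  $ else do       do else $          match do
Stack after step 6: $ else (top = else).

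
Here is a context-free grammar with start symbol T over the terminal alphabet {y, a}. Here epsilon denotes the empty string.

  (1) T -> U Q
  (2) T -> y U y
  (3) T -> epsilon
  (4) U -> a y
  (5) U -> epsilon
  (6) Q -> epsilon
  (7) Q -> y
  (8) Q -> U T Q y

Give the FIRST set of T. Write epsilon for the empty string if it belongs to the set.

FIRST(U): from U->a y we get {a}; from U->epsilon we get {epsilon}. So FIRST(U) = {epsilon, a}.
FIRST(T): from T->U Q we get {epsilon, a, y}; from T->y U y we get {y}; from T->epsilon we get {epsilon}. So FIRST(T) = {epsilon, a, y}.
FIRST(Q): from Q->epsilon we get {epsilon}; from Q->y we get {y}; from Q->U T Q y we get {a, y}. So FIRST(Q) = {epsilon, a, y}.

{epsilon, a, y}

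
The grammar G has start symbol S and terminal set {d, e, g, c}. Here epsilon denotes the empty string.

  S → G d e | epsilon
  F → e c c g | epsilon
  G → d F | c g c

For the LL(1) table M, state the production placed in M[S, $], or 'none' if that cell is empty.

S → epsilon

FIRST(F): from F→e c c g we get {e}; from F→epsilon we get {epsilon}. So FIRST(F) = {epsilon, e}.
FIRST(G): from G→d F we get {d}; from G→c g c we get {c}. So FIRST(G) = {c, d}.
FIRST(S): from S→G d e we get {c, d}; from S→epsilon we get {epsilon}. So FIRST(S) = {epsilon, c, d}.
FOLLOW(S) includes $ since S is the start symbol.
FOLLOW(S): S appears on no right-hand side. Thus FOLLOW(S) = {$}.
For S → G d e: FIRST(G d e) = {c, d}, so it goes in M[S, t] for t ∈ {c, d}.
For S → epsilon: FIRST(epsilon) = {epsilon}, so it goes in M[S, t] for t ∈ {}; since epsilon ∈ FIRST, also for every t ∈ FOLLOW(S) = {$}.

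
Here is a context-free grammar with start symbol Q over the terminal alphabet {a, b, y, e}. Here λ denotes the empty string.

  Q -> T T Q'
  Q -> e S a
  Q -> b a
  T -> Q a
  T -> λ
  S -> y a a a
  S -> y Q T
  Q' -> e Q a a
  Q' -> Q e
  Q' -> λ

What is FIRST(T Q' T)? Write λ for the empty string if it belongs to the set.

FIRST(S): from S->y a a a we get {y}; from S->y Q T we get {y}. So FIRST(S) = {y}.
FIRST(Q): from Q->T T Q' we get {λ, a, b, e}; from Q->e S a we get {e}; from Q->b a we get {b}. So FIRST(Q) = {λ, a, b, e}.
FIRST(T): from T->Q a we get {a, b, e}; from T->λ we get {λ}. So FIRST(T) = {λ, a, b, e}.
FIRST(Q'): from Q'->e Q a a we get {e}; from Q'->Q e we get {a, b, e}; from Q'->λ we get {λ}. So FIRST(Q') = {λ, a, b, e}.
FIRST(T Q' T): take FIRST of each symbol in turn, carrying on past any symbol whose FIRST contains λ; result {λ, a, b, e}.

{λ, a, b, e}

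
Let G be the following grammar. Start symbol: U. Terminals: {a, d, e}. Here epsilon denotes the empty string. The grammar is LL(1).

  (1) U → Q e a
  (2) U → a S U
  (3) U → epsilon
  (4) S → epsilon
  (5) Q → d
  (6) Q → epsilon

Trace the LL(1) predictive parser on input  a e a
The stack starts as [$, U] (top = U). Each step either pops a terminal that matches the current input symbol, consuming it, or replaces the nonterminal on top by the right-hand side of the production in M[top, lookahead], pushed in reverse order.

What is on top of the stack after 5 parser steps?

step 1: stack=$ U  input=a e a $  — expand U → a S U
step 2: stack=$ U S a  input=a e a $  — match a
step 3: stack=$ U S  input=e a $  — expand S → epsilon
step 4: stack=$ U  input=e a $  — expand U → Q e a
step 5: stack=$ a e Q  input=e a $  — expand Q → epsilon
Stack after step 5: $ a e (top = e).

e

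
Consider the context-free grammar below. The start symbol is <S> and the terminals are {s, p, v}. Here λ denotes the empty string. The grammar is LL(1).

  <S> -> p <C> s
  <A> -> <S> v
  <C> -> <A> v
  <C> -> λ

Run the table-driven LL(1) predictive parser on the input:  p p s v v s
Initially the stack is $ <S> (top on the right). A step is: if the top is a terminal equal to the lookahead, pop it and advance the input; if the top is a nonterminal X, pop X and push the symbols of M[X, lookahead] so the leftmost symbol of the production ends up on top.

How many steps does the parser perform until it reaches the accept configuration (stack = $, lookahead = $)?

      Stack            Input          Action
   1  $ <S>            p p s v v s $  expand <S> -> p <C> s
   2  $ s <C> p        p p s v v s $  match p
   3  $ s <C>          p s v v s $    expand <C> -> <A> v
   4  $ s v <A>        p s v v s $    expand <A> -> <S> v
   5  $ s v v <S>      p s v v s $    expand <S> -> p <C> s
   6  $ s v v s <C> p  p s v v s $    match p
   7  $ s v v s <C>    s v v s $      expand <C> -> λ
   8  $ s v v s        s v v s $      match s
   9  $ s v v          v v s $        match v
  10  $ s v            v s $          match v
  11  $ s              s $            match s
Accept reached after 11 steps.

11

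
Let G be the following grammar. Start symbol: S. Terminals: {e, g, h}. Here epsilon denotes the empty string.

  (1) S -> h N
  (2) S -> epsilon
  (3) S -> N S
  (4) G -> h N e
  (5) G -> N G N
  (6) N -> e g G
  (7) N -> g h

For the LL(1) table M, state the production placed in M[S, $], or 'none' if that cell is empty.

S -> epsilon

FIRST(N) = {e, g}
FIRST(S) = {epsilon, e, g, h}  (via N S)
FIRST(G) = {e, g, h}  (via N G N)
FOLLOW(S) includes $ since S is the start symbol.
FOLLOW(S): in S->N S, the suffix after S is empty (adds nothing new). Thus FOLLOW(S) = {$}.
For S -> h N: FIRST(h N) = {h}, so it goes in M[S, t] for t ∈ {h}.
For S -> epsilon: FIRST(epsilon) = {epsilon}, so it goes in M[S, t] for t ∈ {}; since epsilon ∈ FIRST, also for every t ∈ FOLLOW(S) = {$}.
For S -> N S: FIRST(N S) = {e, g}, so it goes in M[S, t] for t ∈ {e, g}.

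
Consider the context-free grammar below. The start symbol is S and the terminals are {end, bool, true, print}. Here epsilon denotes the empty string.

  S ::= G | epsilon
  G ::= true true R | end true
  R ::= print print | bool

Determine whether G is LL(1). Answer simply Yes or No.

Yes

FIRST(S) = {epsilon, end, true}
FIRST(G) = {end, true}
FIRST(R) = {bool, print}
FOLLOW(S) = {$}
FOLLOW(G) = {$}
FOLLOW(R) = {$}
Each cell of M receives at most one production.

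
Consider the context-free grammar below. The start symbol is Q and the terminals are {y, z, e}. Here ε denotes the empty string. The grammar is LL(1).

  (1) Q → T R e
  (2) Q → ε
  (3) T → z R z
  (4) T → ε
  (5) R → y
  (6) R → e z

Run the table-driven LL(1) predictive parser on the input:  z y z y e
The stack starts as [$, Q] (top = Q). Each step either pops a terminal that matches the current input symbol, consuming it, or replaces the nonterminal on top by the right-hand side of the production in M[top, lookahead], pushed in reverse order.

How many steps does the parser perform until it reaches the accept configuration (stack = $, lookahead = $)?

step 1: stack=$ Q  input=z y z y e $  — expand Q → T R e
step 2: stack=$ e R T  input=z y z y e $  — expand T → z R z
step 3: stack=$ e R z R z  input=z y z y e $  — match z
step 4: stack=$ e R z R  input=y z y e $  — expand R → y
step 5: stack=$ e R z y  input=y z y e $  — match y
step 6: stack=$ e R z  input=z y e $  — match z
step 7: stack=$ e R  input=y e $  — expand R → y
step 8: stack=$ e y  input=y e $  — match y
step 9: stack=$ e  input=e $  — match e
Accept reached after 9 steps.

9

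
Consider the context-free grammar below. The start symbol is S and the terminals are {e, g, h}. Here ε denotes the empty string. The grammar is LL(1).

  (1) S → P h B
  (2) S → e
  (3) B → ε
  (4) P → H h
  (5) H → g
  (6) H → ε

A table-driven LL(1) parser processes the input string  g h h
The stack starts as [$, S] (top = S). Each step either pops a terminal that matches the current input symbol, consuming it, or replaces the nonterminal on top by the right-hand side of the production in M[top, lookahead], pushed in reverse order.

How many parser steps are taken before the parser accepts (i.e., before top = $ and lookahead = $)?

step 1: stack=$ S  input=g h h $  — expand S → P h B
step 2: stack=$ B h P  input=g h h $  — expand P → H h
step 3: stack=$ B h h H  input=g h h $  — expand H → g
step 4: stack=$ B h h g  input=g h h $  — match g
step 5: stack=$ B h h  input=h h $  — match h
step 6: stack=$ B h  input=h $  — match h
step 7: stack=$ B  input=$  — expand B → ε
Accept reached after 7 steps.

7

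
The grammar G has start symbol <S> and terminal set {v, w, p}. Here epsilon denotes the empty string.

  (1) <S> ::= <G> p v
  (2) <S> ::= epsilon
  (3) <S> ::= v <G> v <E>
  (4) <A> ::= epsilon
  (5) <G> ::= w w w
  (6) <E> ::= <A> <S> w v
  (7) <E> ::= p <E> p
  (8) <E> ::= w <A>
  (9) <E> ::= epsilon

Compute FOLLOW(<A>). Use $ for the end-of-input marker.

FIRST(<A>): from <A>::=epsilon we get {epsilon}. So FIRST(<A>) = {epsilon}.
FIRST(<G>): from <G>::=w w w we get {w}. So FIRST(<G>) = {w}.
FIRST(<S>): from <S>::=<G> p v we get {w}; from <S>::=epsilon we get {epsilon}; from <S>::=v <G> v <E> we get {v}. So FIRST(<S>) = {epsilon, v, w}.
FIRST(<E>): from <E>::=<A> <S> w v we get {v, w}; from <E>::=p <E> p we get {p}; from <E>::=w <A> we get {w}; from <E>::=epsilon we get {epsilon}. So FIRST(<E>) = {epsilon, p, v, w}.
FOLLOW(<S>) includes $ since <S> is the start symbol.
FOLLOW(<S>): in <E>::=<A> <S> w v, <S> is followed by w v with FIRST {w}. Thus FOLLOW(<S>) = {$, w}.
FOLLOW(<G>): in <S>::=<G> p v, <G> is followed by p v with FIRST {p}; in <S>::=v <G> v <E>, <G> is followed by v <E> with FIRST {v}. Thus FOLLOW(<G>) = {p, v}.
FOLLOW(<E>): in <S>::=v <G> v <E>, the suffix after <E> is empty, so FOLLOW(<E>) ⊇ FOLLOW(<S>) = {$, w}; in <E>::=p <E> p, <E> is followed by p with FIRST {p}. Thus FOLLOW(<E>) = {$, p, w}.
FOLLOW(<A>): in <E>::=<A> <S> w v, <A> is followed by <S> w v with FIRST {v, w}; in <E>::=w <A>, the suffix after <A> is empty, so FOLLOW(<A>) ⊇ FOLLOW(<E>) = {$, p, w}. Thus FOLLOW(<A>) = {$, p, v, w}.

{$, p, v, w}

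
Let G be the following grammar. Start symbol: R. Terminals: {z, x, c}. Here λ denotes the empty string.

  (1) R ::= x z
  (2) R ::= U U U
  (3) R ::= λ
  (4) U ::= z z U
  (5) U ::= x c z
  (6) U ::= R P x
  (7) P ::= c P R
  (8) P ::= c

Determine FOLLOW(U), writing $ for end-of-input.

{$, c, x, z}

FIRST(P) = {c}
FIRST(R) = {λ, c, x, z}  (via U U U)
FIRST(U) = {c, x, z}  (via R P x)
FOLLOW(R) includes $ since R is the start symbol.
FOLLOW(P): in U::=R P x, P is followed by x with FIRST {x}; in P::=c P R, P is followed by R with FIRST {λ, c, x, z}; in P::=c P R, the suffix after P is nullable (adds nothing new). Thus FOLLOW(P) = {c, x, z}.
FOLLOW(R): in U::=R P x, R is followed by P x with FIRST {c}; in P::=c P R, the suffix after R is empty, so FOLLOW(R) ⊇ FOLLOW(P) = {c, x, z}. Thus FOLLOW(R) = {$, c, x, z}.
FOLLOW(U): in R::=U U U (occurrence 1), U is followed by U U with FIRST {c, x, z}; in R::=U U U (occurrence 2), U is followed by U with FIRST {c, x, z}; in R::=U U U (occurrence 3), the suffix after U is empty, so FOLLOW(U) ⊇ FOLLOW(R) = {$, c, x, z}; in U::=z z U, the suffix after U is empty (adds nothing new). Thus FOLLOW(U) = {$, c, x, z}.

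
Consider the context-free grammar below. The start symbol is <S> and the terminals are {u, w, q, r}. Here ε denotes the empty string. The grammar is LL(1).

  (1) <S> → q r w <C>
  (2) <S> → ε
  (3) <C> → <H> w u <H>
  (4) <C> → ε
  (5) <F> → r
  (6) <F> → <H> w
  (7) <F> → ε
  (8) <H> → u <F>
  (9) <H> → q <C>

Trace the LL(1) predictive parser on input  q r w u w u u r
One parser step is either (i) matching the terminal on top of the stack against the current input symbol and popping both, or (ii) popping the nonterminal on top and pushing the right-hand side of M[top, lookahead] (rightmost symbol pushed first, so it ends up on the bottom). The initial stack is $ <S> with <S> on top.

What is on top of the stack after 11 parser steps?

u

      Stack            Input              Action
   1  $ <S>            q r w u w u u r $  expand <S> → q r w <C>
   2  $ <C> w r q      q r w u w u u r $  match q
   3  $ <C> w r        r w u w u u r $    match r
   4  $ <C> w          w u w u u r $      match w
   5  $ <C>            u w u u r $        expand <C> → <H> w u <H>
   6  $ <H> u w <H>    u w u u r $        expand <H> → u <F>
   7  $ <H> u w <F> u  u w u u r $        match u
   8  $ <H> u w <F>    w u u r $          expand <F> → ε
   9  $ <H> u w        w u u r $          match w
  10  $ <H> u          u u r $            match u
  11  $ <H>            u r $              expand <H> → u <F>
Stack after step 11: $ <F> u (top = u).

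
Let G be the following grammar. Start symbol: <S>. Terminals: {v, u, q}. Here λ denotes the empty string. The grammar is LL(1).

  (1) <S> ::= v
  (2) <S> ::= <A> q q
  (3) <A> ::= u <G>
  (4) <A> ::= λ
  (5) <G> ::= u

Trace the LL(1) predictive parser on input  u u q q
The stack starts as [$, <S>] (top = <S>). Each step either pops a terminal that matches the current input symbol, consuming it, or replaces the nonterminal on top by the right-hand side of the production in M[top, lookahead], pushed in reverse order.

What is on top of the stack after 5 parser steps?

step 1: stack=$ <S>  input=u u q q $  — expand <S> ::= <A> q q
step 2: stack=$ q q <A>  input=u u q q $  — expand <A> ::= u <G>
step 3: stack=$ q q <G> u  input=u u q q $  — match u
step 4: stack=$ q q <G>  input=u q q $  — expand <G> ::= u
step 5: stack=$ q q u  input=u q q $  — match u
Stack after step 5: $ q q (top = q).

q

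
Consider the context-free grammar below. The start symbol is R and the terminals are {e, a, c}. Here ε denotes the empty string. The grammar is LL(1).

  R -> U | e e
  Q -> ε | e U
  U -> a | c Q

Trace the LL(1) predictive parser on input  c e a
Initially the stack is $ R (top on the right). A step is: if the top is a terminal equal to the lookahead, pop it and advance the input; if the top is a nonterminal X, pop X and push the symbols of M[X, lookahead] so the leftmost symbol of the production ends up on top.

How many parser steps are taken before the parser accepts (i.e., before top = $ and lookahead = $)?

7

step 1: stack=$ R  input=c e a $  — expand R -> U
step 2: stack=$ U  input=c e a $  — expand U -> c Q
step 3: stack=$ Q c  input=c e a $  — match c
step 4: stack=$ Q  input=e a $  — expand Q -> e U
step 5: stack=$ U e  input=e a $  — match e
step 6: stack=$ U  input=a $  — expand U -> a
step 7: stack=$ a  input=a $  — match a
Accept reached after 7 steps.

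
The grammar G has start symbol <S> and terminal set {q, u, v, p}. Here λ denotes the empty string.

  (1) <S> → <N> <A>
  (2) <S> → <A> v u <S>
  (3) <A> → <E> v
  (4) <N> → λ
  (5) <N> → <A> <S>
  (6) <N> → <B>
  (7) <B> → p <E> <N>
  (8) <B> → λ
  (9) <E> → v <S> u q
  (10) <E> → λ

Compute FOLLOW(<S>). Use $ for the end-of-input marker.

FIRST(<B>) = {λ, p}
FIRST(<E>) = {λ, v}
FIRST(<A>) = {v}  (via <E> v)
FIRST(<N>) = {λ, p, v}  (via <A> <S>, <B>)
FIRST(<S>) = {p, v}  (via <N> <A>, <A> v u <S>)
FOLLOW(<S>) includes $ since <S> is the start symbol.
FOLLOW(<S>): in <S>→<A> v u <S>, the suffix after <S> is empty (adds nothing new); in <N>→<A> <S>, the suffix after <S> is empty, so FOLLOW(<S>) ⊇ FOLLOW(<N>) = {v}; in <E>→v <S> u q, <S> is followed by u q with FIRST {u}. Thus FOLLOW(<S>) = {$, u, v}.
FOLLOW(<A>): in <S>→<N> <A>, the suffix after <A> is empty, so FOLLOW(<A>) ⊇ FOLLOW(<S>) = {$, u, v}; in <S>→<A> v u <S>, <A> is followed by v u <S> with FIRST {v}; in <N>→<A> <S>, <A> is followed by <S> with FIRST {p, v}. Thus FOLLOW(<A>) = {$, p, u, v}.
FOLLOW(<N>): in <S>→<N> <A>, <N> is followed by <A> with FIRST {v}; in <B>→p <E> <N>, the suffix after <N> is empty, so FOLLOW(<N>) ⊇ FOLLOW(<B>) = {v}. Thus FOLLOW(<N>) = {v}.
FOLLOW(<B>): in <N>→<B>, the suffix after <B> is empty, so FOLLOW(<B>) ⊇ FOLLOW(<N>) = {v}. Thus FOLLOW(<B>) = {v}.
FOLLOW(<E>): in <A>→<E> v, <E> is followed by v with FIRST {v}; in <B>→p <E> <N>, <E> is followed by <N> with FIRST {λ, p, v}; in <B>→p <E> <N>, the suffix after <E> is nullable, so FOLLOW(<E>) ⊇ FOLLOW(<B>) = {v}. Thus FOLLOW(<E>) = {p, v}.

{$, u, v}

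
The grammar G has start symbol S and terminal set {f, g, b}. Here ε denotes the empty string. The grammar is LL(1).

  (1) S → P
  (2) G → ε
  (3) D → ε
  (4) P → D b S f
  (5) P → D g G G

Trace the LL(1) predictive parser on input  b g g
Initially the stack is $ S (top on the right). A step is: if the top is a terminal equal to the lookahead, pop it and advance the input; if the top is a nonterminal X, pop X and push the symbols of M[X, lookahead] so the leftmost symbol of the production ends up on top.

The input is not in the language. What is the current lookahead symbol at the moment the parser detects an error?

     Stack        Input    Action
  1  $ S          b g g $  expand S → P
  2  $ P          b g g $  expand P → D b S f
  3  $ f S b D    b g g $  expand D → ε
  4  $ f S b      b g g $  match b
  5  $ f S        g g $    expand S → P
  6  $ f P        g g $    expand P → D g G G
  7  $ f G G g D  g g $    expand D → ε
  8  $ f G G g    g g $    match g
  9  $ f G G      g $      error: M[G, g] is empty

g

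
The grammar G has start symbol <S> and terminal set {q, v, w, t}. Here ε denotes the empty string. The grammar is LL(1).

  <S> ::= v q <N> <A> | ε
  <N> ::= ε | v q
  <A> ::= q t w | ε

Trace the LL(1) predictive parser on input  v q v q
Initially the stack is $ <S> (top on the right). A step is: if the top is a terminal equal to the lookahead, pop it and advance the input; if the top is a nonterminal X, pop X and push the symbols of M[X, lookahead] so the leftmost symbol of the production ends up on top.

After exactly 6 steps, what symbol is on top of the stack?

<A>

     Stack          Input      Action
  1  $ <S>          v q v q $  expand <S> ::= v q <N> <A>
  2  $ <A> <N> q v  v q v q $  match v
  3  $ <A> <N> q    q v q $    match q
  4  $ <A> <N>      v q $      expand <N> ::= v q
  5  $ <A> q v      v q $      match v
  6  $ <A> q        q $        match q
Stack after step 6: $ <A> (top = <A>).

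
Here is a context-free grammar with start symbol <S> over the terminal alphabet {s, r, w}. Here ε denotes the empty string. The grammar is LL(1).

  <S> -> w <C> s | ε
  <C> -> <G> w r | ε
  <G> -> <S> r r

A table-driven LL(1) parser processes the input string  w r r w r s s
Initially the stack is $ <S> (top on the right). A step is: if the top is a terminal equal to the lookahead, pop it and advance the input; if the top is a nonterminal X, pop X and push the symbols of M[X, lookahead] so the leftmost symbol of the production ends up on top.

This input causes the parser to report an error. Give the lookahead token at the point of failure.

step 1: stack=$ <S>  input=w r r w r s s $  — expand <S> -> w <C> s
step 2: stack=$ s <C> w  input=w r r w r s s $  — match w
step 3: stack=$ s <C>  input=r r w r s s $  — expand <C> -> <G> w r
step 4: stack=$ s r w <G>  input=r r w r s s $  — expand <G> -> <S> r r
step 5: stack=$ s r w r r <S>  input=r r w r s s $  — expand <S> -> ε
step 6: stack=$ s r w r r  input=r r w r s s $  — match r
step 7: stack=$ s r w r  input=r w r s s $  — match r
step 8: stack=$ s r w  input=w r s s $  — match w
step 9: stack=$ s r  input=r s s $  — match r
step 10: stack=$ s  input=s s $  — match s
step 11: stack=$  input=s $  — error: stack empty but input remains

s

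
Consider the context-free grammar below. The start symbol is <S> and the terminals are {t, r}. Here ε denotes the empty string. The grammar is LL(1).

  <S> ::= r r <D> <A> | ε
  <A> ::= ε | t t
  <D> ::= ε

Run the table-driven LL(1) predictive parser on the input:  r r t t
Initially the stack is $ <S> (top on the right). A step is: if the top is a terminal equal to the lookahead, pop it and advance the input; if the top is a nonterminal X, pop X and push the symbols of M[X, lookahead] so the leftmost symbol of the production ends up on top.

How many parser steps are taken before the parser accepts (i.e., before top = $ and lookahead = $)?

step 1: stack=$ <S>  input=r r t t $  — expand <S> ::= r r <D> <A>
step 2: stack=$ <A> <D> r r  input=r r t t $  — match r
step 3: stack=$ <A> <D> r  input=r t t $  — match r
step 4: stack=$ <A> <D>  input=t t $  — expand <D> ::= ε
step 5: stack=$ <A>  input=t t $  — expand <A> ::= t t
step 6: stack=$ t t  input=t t $  — match t
step 7: stack=$ t  input=t $  — match t
Accept reached after 7 steps.

7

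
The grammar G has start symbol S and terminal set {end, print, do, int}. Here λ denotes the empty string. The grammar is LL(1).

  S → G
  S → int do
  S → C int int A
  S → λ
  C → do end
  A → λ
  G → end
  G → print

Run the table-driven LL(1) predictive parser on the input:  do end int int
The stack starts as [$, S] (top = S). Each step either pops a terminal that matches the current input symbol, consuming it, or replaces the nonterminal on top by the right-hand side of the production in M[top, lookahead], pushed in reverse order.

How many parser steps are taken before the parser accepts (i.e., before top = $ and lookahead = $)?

     Stack               Input             Action
  1  $ S                 do end int int $  expand S → C int int A
  2  $ A int int C       do end int int $  expand C → do end
  3  $ A int int end do  do end int int $  match do
  4  $ A int int end     end int int $     match end
  5  $ A int int         int int $         match int
  6  $ A int             int $             match int
  7  $ A                 $                 expand A → λ
Accept reached after 7 steps.

7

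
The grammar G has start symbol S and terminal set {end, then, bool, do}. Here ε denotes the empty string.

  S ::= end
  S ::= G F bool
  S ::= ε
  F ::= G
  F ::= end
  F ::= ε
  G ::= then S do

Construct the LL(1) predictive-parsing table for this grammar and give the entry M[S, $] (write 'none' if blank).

S ::= ε

FIRST(G): from G::=then S do we get {then}. So FIRST(G) = {then}.
FIRST(S): from S::=end we get {end}; from S::=G F bool we get {then}; from S::=ε we get {ε}. So FIRST(S) = {ε, end, then}.
FIRST(F): from F::=G we get {then}; from F::=end we get {end}; from F::=ε we get {ε}. So FIRST(F) = {ε, end, then}.
FOLLOW(S) includes $ since S is the start symbol.
FOLLOW(S): in G::=then S do, S is followed by do with FIRST {do}. Thus FOLLOW(S) = {$, do}.
For S ::= end: FIRST(end) = {end}, so it goes in M[S, t] for t ∈ {end}.
For S ::= G F bool: FIRST(G F bool) = {then}, so it goes in M[S, t] for t ∈ {then}.
For S ::= ε: FIRST(ε) = {ε}, so it goes in M[S, t] for t ∈ {}; since ε ∈ FIRST, also for every t ∈ FOLLOW(S) = {$, do}.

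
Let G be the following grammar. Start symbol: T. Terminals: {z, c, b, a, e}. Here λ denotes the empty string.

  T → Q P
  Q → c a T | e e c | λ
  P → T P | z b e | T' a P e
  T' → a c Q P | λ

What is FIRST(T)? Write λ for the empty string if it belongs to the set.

FIRST(Q) = {λ, c, e}
FIRST(T') = {λ, a}
FIRST(T) = {a, c, e, z}  (via Q P)
FIRST(P) = {a, c, e, z}  (via T P, T' a P e)

{a, c, e, z}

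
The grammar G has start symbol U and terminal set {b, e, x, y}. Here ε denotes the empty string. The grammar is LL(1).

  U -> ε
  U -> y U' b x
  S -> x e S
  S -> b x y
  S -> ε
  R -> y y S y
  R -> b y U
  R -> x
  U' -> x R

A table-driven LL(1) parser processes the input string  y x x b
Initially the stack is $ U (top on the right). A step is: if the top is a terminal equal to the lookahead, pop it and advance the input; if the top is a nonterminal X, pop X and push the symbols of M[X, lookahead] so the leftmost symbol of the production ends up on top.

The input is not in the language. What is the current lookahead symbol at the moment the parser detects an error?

     Stack       Input      Action
  1  $ U         y x x b $  expand U -> y U' b x
  2  $ x b U' y  y x x b $  match y
  3  $ x b U'    x x b $    expand U' -> x R
  4  $ x b R x   x x b $    match x
  5  $ x b R     x b $      expand R -> x
  6  $ x b x     x b $      match x
  7  $ x b       b $        match b
  8  $ x         $          error: top is terminal x but lookahead is $

$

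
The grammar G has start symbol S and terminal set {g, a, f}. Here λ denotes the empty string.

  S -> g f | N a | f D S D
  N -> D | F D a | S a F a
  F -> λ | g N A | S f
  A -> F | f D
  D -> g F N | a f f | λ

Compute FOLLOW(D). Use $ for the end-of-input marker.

{$, a, f, g}

FIRST(D) = {λ, a, g}
FIRST(S) = {a, f, g}  (via N a)
FIRST(F) = {λ, a, f, g}  (via S f)
FIRST(N) = {λ, a, f, g}  (via D, F D a, S a F a)
FIRST(A) = {λ, a, f, g}  (via F)
FOLLOW(S) includes $ since S is the start symbol.
FOLLOW(S): in S->f D S D, S is followed by D with FIRST {λ, a, g}; in S->f D S D, the suffix after S is nullable (adds nothing new); in N->S a F a, S is followed by a F a with FIRST {a}; in F->S f, S is followed by f with FIRST {f}. Thus FOLLOW(S) = {$, a, f, g}.
FOLLOW(N): in S->N a, N is followed by a with FIRST {a}; in F->g N A, N is followed by A with FIRST {λ, a, f, g}; in F->g N A, the suffix after N is nullable, so FOLLOW(N) ⊇ FOLLOW(F) = {$, a, f, g}; in D->g F N, the suffix after N is empty, so FOLLOW(N) ⊇ FOLLOW(D) = {$, a, f, g}. Thus FOLLOW(N) = {$, a, f, g}.
FOLLOW(F): in N->F D a, F is followed by D a with FIRST {a, g}; in N->S a F a, F is followed by a with FIRST {a}; in A->F, the suffix after F is empty, so FOLLOW(F) ⊇ FOLLOW(A) = {$, a, f, g}; in D->g F N, F is followed by N with FIRST {λ, a, f, g}; in D->g F N, the suffix after F is nullable, so FOLLOW(F) ⊇ FOLLOW(D) = {$, a, f, g}. Thus FOLLOW(F) = {$, a, f, g}.
FOLLOW(A): in F->g N A, the suffix after A is empty, so FOLLOW(A) ⊇ FOLLOW(F) = {$, a, f, g}. Thus FOLLOW(A) = {$, a, f, g}.
FOLLOW(D): in S->f D S D (occurrence 1), D is followed by S D with FIRST {a, f, g}; in S->f D S D (occurrence 2), the suffix after D is empty, so FOLLOW(D) ⊇ FOLLOW(S) = {$, a, f, g}; in N->D, the suffix after D is empty, so FOLLOW(D) ⊇ FOLLOW(N) = {$, a, f, g}; in N->F D a, D is followed by a with FIRST {a}; in A->f D, the suffix after D is empty, so FOLLOW(D) ⊇ FOLLOW(A) = {$, a, f, g}. Thus FOLLOW(D) = {$, a, f, g}.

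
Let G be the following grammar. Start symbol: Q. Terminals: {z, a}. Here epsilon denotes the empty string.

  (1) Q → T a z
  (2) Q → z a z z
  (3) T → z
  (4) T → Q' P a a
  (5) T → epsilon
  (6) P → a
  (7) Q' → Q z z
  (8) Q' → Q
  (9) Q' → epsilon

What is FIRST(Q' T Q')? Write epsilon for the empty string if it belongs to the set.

FIRST(P): from P→a we get {a}. So FIRST(P) = {a}.
FIRST(Q): from Q→T a z we get {a, z}; from Q→z a z z we get {z}. So FIRST(Q) = {a, z}.
FIRST(Q'): from Q'→Q z z we get {a, z}; from Q'→Q we get {a, z}; from Q'→epsilon we get {epsilon}. So FIRST(Q') = {epsilon, a, z}.
FIRST(T): from T→z we get {z}; from T→Q' P a a we get {a, z}; from T→epsilon we get {epsilon}. So FIRST(T) = {epsilon, a, z}.
FIRST(Q' T Q'): take FIRST of each symbol in turn, carrying on past any symbol whose FIRST contains epsilon; result {epsilon, a, z}.

{epsilon, a, z}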